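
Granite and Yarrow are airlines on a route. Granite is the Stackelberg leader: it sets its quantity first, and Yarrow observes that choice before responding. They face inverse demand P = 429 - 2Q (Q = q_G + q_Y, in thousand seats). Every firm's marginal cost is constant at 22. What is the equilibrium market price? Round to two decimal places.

The follower Yarrow best-responds to any q_G: π_Y = (429 - 2Q)q_Y - 22q_Y.
Follower FOC: 407 - 2q_G - 4q_Y = 0, so q_Y(q_G) = (407 - 2q_G)/4.
Granite substitutes q_Y(q_G) into its own profit: π_G = q_G(429 - 2q_G - (407 - 2q_G)/2) - 22q_G = (451/2 - q_G)q_G - 22q_G.
The leader's first-order condition 407/2 - 2q_G = 0 yields q_G = 407/4.
Then q_Y = (407 - 2·(407/4))/4 = 407/8.
Total output Q = 1221/8, so price P = 429 - 2·(1221/8) = 495/4.

123.75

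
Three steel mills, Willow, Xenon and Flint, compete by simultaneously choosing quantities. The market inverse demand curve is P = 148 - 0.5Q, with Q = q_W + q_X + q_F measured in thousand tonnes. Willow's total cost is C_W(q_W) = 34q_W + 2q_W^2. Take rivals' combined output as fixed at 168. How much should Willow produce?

6

With rivals' combined output fixed at 168, Willow's profit is π_W = (148 - (1/2)·168 - (1/2)q_W)q_W - (34q_W + 2q_W²) = (64 - (1/2)q_W)q_W - (34q_W + 2q_W²).
∂π_W/∂q_W = 30 - 5q_W = 0, so q_W = 6.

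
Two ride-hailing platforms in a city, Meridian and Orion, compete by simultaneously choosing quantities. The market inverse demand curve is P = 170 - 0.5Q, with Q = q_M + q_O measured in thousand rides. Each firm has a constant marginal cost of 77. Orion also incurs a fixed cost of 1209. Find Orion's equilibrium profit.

713

A representative firm's profit is π_i = q_i(170 - 0.5Q) - 77q_i.
Setting ∂π_i/∂q_i = 0 with rivals' quantities fixed: 93 - q_i - (1/2)q_j = 0.
With identical firms every q_j equals q_i, so q_j = q_i and 93 = (3/2)q_i, giving q_i = 62.
Price P = 170 - (1/2)·124 = 108.
Orion's profit: (108 - 77)·62 - 1209 = 713.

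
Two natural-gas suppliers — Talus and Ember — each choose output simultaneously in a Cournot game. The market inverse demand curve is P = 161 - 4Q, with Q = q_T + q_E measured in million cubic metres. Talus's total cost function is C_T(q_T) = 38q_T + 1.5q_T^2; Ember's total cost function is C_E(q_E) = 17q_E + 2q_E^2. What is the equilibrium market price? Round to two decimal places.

Talus's profit: π_T = (161 - 4Q)q_T - (38q_T + (3/2)q_T²). Setting ∂π_T/∂q_T = 0: 123 - 11q_T - 4(q_E) = 0.
Ember's profit: π_E = (161 - 4Q)q_E - (17q_E + 2q_E²). Setting ∂π_E/∂q_E = 0: 144 - 12q_E - 4(q_T) = 0.
So q_T = (123 - 4q_E)/11 and q_E = (144 - 4q_T)/12.
Substituting one into the other gives q_T = 225/29 and q_E = 273/29.
Total output Q = 498/29, so price P = 161 - 4·(498/29) = 92.3103.

92.31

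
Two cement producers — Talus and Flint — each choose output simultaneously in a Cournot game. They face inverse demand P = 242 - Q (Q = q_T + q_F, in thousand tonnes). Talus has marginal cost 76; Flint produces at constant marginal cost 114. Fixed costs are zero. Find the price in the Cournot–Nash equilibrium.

Talus's profit: π_T = (242 - Q)q_T - (76q_T). Setting ∂π_T/∂q_T = 0: 166 - 2q_T - (q_F) = 0.
Flint's profit: π_F = (242 - Q)q_F - (114q_F). Setting ∂π_F/∂q_F = 0: 128 - 2q_F - (q_T) = 0.
Best responses: q_T = (166 - q_F)/2, q_F = (128 - q_T)/2.
Substituting one into the other gives q_T = 68 and q_F = 30.
Total output Q = 98, so price P = 242 - 98 = 144.

144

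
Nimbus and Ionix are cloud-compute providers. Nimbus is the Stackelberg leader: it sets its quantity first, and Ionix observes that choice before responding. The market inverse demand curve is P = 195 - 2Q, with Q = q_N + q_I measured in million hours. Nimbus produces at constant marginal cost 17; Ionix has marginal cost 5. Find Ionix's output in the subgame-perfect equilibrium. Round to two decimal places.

Solve by backward induction. Given q_N, the follower Ionix maximises π_I = (195 - 2q_N - 2q_I)q_I - 5q_I.
Follower FOC: 190 - 2q_N - 4q_I = 0, so q_I(q_N) = (190 - 2q_N)/4.
Nimbus substitutes q_I(q_N) into its own profit: π_N = q_N(195 - 2q_N - (190 - 2q_N)/2) - 17q_N = (100 - q_N)q_N - 17q_N.
The leader's first-order condition 83 - 2q_N = 0 yields q_N = 83/2.
Then q_I = (190 - 2·(83/2))/4 = 107/4.

26.75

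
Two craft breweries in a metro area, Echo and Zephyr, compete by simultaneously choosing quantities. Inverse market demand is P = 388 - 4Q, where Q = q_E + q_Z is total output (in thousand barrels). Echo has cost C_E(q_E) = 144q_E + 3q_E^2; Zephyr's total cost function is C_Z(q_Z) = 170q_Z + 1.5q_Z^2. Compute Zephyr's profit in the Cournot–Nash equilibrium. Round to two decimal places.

Echo's profit: π_E = (388 - 4Q)q_E - (144q_E + 3q_E²). Setting ∂π_E/∂q_E = 0: 244 - 14q_E - 4(q_Z) = 0.
Zephyr's profit: π_Z = (388 - 4Q)q_Z - (170q_Z + (3/2)q_Z²). Setting ∂π_Z/∂q_Z = 0: 218 - 11q_Z - 4(q_E) = 0.
So q_E = (244 - 4q_Z)/14 and q_Z = (218 - 4q_E)/11.
Solving the pair: q_E = 302/23, q_Z = 346/23.
Price P = 388 - 4·(648/23) = 275.3043.
Zephyr's profit: 275.3043·(346/23) - 170·(346/23) - (3/2)(346/23)² = 1244.6843.

1244.68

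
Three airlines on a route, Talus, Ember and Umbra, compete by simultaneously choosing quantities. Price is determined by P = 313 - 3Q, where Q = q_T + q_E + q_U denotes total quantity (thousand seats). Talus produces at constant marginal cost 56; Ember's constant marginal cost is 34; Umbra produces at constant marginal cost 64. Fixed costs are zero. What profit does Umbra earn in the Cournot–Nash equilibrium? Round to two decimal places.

927.52

Talus's profit: π_T = (313 - 3Q)q_T - (56q_T). Setting ∂π_T/∂q_T = 0: 257 - 6q_T - 3(q_E + q_U) = 0.
Ember's first-order condition: 279 - 6q_E - 3(q_T + q_U) = 0.
Umbra's profit: π_U = (313 - 3Q)q_U - (64q_U). Setting ∂π_U/∂q_U = 0: 249 - 6q_U - 3(q_T + q_E) = 0.
Adding the 3 first-order conditions: 785 − 12Q = 0, so Q = 785/12.
Back-substituting: q_T = (257 − 785/4)/3 = 81/4, q_E = (279 − 785/4)/3 = 331/12, q_U = (249 − 785/4)/3 = 211/12.
Price P = 313 - 3·(785/12) = 467/4.
Umbra's profit: (467/4 - 64)·(211/12) = 927.5208.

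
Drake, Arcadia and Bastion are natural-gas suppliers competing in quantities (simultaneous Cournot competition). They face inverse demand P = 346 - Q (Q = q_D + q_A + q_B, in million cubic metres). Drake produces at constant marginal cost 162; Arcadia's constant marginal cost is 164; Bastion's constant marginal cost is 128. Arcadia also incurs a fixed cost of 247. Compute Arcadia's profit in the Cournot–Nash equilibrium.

Drake's profit: π_D = (346 - Q)q_D - (162q_D). Setting ∂π_D/∂q_D = 0: 184 - 2q_D - (q_A + q_B) = 0.
Arcadia's profit: π_A = (346 - Q)q_A - (164q_A). Setting ∂π_A/∂q_A = 0: 182 - 2q_A - (q_D + q_B) = 0.
Bastion's first-order condition: 218 - 2q_B - (q_D + q_A) = 0.
Summing all 3 equations gives 584 − 4Q = 0, hence Q = 146.
Back-substituting: q_D = (184 − 146) = 38, q_A = (182 − 146) = 36, q_B = (218 − 146) = 72.
Price P = 346 - 146 = 200.
Arcadia's profit: (200 - 164)·36 - 247 = 1049.

1049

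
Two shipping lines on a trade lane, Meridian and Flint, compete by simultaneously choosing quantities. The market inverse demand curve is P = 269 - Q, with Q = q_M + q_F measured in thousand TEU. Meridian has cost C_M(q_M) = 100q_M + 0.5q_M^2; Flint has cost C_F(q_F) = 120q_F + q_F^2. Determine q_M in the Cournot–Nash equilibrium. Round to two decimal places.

Meridian's profit: π_M = (269 - Q)q_M - (100q_M + (1/2)q_M²). Setting ∂π_M/∂q_M = 0: 169 - 3q_M - (q_F) = 0.
Flint's first-order condition: 149 - 4q_F - (q_M) = 0.
So q_M = (169 - q_F)/3 and q_F = (149 - q_M)/4.
Solving the pair: q_M = 527/11, q_F = 278/11.

47.91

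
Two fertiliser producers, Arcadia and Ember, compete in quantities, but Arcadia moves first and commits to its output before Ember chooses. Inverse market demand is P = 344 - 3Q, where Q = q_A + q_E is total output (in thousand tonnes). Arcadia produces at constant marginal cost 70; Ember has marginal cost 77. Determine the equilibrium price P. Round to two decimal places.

140.25

The follower Ember best-responds to any q_A: π_E = (344 - 3Q)q_E - 77q_E.
∂π_E/∂q_E = 267 - 3q_A - 6q_E = 0 gives the reaction function q_E = (267 - 3q_A)/6.
The leader anticipates this reaction. Substituting into P = 344 - 3Q gives P = 421/2 - (3/2)q_A, so π_A = (421/2 - (3/2)q_A)q_A - 70q_A.
The leader's first-order condition 281/2 - 3q_A = 0 yields q_A = 281/6.
Then q_E = (267 - 3·(281/6))/6 = 253/12.
Total output Q = 815/12, so price P = 344 - 3·(815/12) = 561/4.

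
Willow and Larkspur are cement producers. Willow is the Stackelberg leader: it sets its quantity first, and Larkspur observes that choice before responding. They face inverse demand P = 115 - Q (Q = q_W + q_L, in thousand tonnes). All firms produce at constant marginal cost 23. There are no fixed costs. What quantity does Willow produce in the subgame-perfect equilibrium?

The follower Larkspur best-responds to any q_W: π_L = (115 - Q)q_L - 23q_L.
∂π_L/∂q_L = 92 - q_W - 2q_L = 0 gives the reaction function q_L = (92 - q_W)/2.
The leader anticipates this reaction. Substituting into P = 115 - Q gives P = 69 - (1/2)q_W, so π_W = (69 - (1/2)q_W)q_W - 23q_W.
Maximising: ∂π_W/∂q_W = 46 - q_W = 0, giving q_W = 46.
Then q_L = (92 - 46)/2 = 23.

46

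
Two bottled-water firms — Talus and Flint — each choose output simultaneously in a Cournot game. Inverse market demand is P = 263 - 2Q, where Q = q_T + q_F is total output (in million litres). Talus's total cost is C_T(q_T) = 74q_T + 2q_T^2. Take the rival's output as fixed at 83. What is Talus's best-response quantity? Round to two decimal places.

With the rival's output fixed at 83, Talus's profit is π_T = (263 - 2·83 - 2q_T)q_T - (74q_T + 2q_T²) = (97 - 2q_T)q_T - (74q_T + 2q_T²).
∂π_T/∂q_T = 23 - 8q_T = 0, so q_T = 23/8.

2.88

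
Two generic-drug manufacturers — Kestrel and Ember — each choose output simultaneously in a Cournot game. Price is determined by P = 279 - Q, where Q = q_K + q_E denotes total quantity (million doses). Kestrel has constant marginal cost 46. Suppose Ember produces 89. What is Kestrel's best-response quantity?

72

With the rival's output fixed at 89, Kestrel's profit is π_K = (279 - 89 - q_K)q_K - (46q_K) = (190 - q_K)q_K - (46q_K).
∂π_K/∂q_K = 144 - 2q_K = 0, so q_K = 72.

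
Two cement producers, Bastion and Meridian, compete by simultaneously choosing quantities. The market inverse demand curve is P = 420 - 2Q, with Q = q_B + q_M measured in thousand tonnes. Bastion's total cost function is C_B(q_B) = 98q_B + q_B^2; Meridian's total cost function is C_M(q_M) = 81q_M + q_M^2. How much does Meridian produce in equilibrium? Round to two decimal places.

43.44

Bastion's profit: π_B = (420 - 2Q)q_B - (98q_B + q_B²). Setting ∂π_B/∂q_B = 0: 322 - 6q_B - 2(q_M) = 0.
Meridian's profit: π_M = (420 - 2Q)q_M - (81q_M + q_M²). Setting ∂π_M/∂q_M = 0: 339 - 6q_M - 2(q_B) = 0.
Rearranging gives the reaction functions q_B = (322 - 2q_M)/6 and q_M = (339 - 2q_B)/6.
Solving the pair: q_B = 627/16, q_M = 695/16.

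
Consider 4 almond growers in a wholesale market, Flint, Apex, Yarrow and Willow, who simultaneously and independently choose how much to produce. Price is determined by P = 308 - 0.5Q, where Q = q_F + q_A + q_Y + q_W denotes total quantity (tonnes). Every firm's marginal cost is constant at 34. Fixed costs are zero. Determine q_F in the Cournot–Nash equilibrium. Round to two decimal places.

A representative firm's profit is π_i = q_i(308 - 0.5Q) - 34q_i.
First-order condition (treating rivals' output as given): 274 - q_i - (1/2)·Σ_{j≠i} q_j = 0.
By symmetry each firm produces the same amount; substituting Σ_{j≠i} q_j = 3q_i yields q_i = 274/(5/2) = 548/5.

109.60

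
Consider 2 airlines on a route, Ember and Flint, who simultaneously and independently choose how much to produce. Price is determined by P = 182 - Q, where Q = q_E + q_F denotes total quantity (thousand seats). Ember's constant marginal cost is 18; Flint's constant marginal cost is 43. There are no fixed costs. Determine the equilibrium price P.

81

Ember's profit: π_E = (182 - Q)q_E - (18q_E). Setting ∂π_E/∂q_E = 0: 164 - 2q_E - (q_F) = 0.
Flint's first-order condition: 139 - 2q_F - (q_E) = 0.
So q_E = (164 - q_F)/2 and q_F = (139 - q_E)/2.
Substituting one into the other gives q_E = 63 and q_F = 38.
Total output Q = 101, so price P = 182 - 101 = 81.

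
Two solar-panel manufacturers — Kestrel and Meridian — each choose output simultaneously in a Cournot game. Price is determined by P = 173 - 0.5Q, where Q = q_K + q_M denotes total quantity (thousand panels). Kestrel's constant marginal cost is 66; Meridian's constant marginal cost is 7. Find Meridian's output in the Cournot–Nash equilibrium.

150

Kestrel's profit: π_K = (173 - 0.5Q)q_K - (66q_K). Setting ∂π_K/∂q_K = 0: 107 - q_K - (1/2)(q_M) = 0.
Meridian's first-order condition: 166 - q_M - (1/2)(q_K) = 0.
Best responses: q_K = (107 - (1/2)q_M), q_M = (166 - (1/2)q_K).
Solving the pair: q_K = 32, q_M = 150.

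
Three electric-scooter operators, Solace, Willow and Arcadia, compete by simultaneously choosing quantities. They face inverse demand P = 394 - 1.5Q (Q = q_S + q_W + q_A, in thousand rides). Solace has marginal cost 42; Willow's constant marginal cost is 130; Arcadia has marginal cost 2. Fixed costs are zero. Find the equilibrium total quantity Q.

Solace's profit: π_S = (394 - 1.5Q)q_S - (42q_S). Setting ∂π_S/∂q_S = 0: 352 - 3q_S - (3/2)(q_W + q_A) = 0.
Willow's profit: π_W = (394 - 1.5Q)q_W - (130q_W). Setting ∂π_W/∂q_W = 0: 264 - 3q_W - (3/2)(q_S + q_A) = 0.
Arcadia's profit: π_A = (394 - 1.5Q)q_A - (2q_A). Setting ∂π_A/∂q_A = 0: 392 - 3q_A - (3/2)(q_S + q_W) = 0.
Summing all 3 equations gives 1008 − 6Q = 0, hence Q = 168.
Back-substituting: q_S = (352 − 252)/(3/2) = 200/3, q_W = (264 − 252)/(3/2) = 8, q_A = (392 − 252)/(3/2) = 280/3.
Total output Q = 200/3 + 8 + 280/3 = 168.

168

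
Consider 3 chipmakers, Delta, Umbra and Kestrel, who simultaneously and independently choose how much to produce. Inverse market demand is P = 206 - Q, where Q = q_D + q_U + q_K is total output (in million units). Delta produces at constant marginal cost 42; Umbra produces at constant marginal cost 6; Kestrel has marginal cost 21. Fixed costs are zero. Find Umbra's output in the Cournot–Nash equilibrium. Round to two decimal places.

Delta's profit: π_D = (206 - Q)q_D - (42q_D). Setting ∂π_D/∂q_D = 0: 164 - 2q_D - (q_U + q_K) = 0.
Umbra's first-order condition: 200 - 2q_U - (q_D + q_K) = 0.
Kestrel's profit: π_K = (206 - Q)q_K - (21q_K). Setting ∂π_K/∂q_K = 0: 185 - 2q_K - (q_D + q_U) = 0.
Summing all 3 equations gives 549 − 4Q = 0, hence Q = 549/4.
Back-substituting: q_D = (164 − 549/4) = 107/4, q_U = (200 − 549/4) = 251/4, q_K = (185 − 549/4) = 191/4.

62.75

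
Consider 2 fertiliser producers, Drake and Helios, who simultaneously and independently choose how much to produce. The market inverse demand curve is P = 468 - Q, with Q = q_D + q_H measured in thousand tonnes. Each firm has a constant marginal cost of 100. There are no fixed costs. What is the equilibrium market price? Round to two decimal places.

222.67

Each firm earns π_i = (468 - Q)q_i - 100q_i.
Setting ∂π_i/∂q_i = 0 with rivals' quantities fixed: 368 - 2q_i - q_j = 0.
With identical firms every q_j equals q_i, so q_j = q_i and 368 = 3q_i, giving q_i = 368/3.
Total output Q = 736/3, so price P = 468 - 736/3 = 668/3.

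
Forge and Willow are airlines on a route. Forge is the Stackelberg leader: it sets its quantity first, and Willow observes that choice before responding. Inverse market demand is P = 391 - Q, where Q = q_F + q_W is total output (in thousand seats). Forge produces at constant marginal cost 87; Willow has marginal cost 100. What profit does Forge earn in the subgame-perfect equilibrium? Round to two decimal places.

Solve by backward induction. Given q_F, the follower Willow maximises π_W = (391 - q_F - q_W)q_W - 100q_W.
Setting the follower's marginal profit to zero, 291 - q_F - 2q_W = 0, i.e. q_W = (291 - q_F)/2.
Forge substitutes q_W(q_F) into its own profit: π_F = q_F(391 - q_F - (291 - q_F)/2) - 87q_F = (491/2 - (1/2)q_F)q_F - 87q_F.
Leader FOC: 317/2 - q_F = 0, so q_F = 317/2.
Then q_W = (291 - 317/2)/2 = 265/4.
Price P = 391 - 899/4 = 665/4.
Forge's profit: (665/4 - 87)·(317/2) = 12561.1250.

12561.13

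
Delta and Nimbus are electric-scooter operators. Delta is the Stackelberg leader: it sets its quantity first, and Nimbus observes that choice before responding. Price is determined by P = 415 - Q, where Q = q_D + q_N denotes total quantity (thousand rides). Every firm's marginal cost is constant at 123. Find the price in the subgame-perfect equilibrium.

196

The follower Nimbus best-responds to any q_D: π_N = (415 - Q)q_N - 123q_N.
Setting the follower's marginal profit to zero, 292 - q_D - 2q_N = 0, i.e. q_N = (292 - q_D)/2.
Delta substitutes q_N(q_D) into its own profit: π_D = q_D(415 - q_D - (292 - q_D)/2) - 123q_D = (269 - (1/2)q_D)q_D - 123q_D.
Maximising: ∂π_D/∂q_D = 146 - q_D = 0, giving q_D = 146.
Then q_N = (292 - 146)/2 = 73.
Total output Q = 219, so price P = 415 - 219 = 196.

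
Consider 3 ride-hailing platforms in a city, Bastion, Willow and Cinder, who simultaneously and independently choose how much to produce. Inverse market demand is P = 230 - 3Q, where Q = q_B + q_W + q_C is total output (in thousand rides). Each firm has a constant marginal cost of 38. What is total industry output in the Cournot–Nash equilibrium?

Each firm earns π_i = (230 - 3Q)q_i - 38q_i.
First-order condition (treating rivals' output as given): 192 - 6q_i - 3·Σ_{j≠i} q_j = 0.
By symmetry each firm produces the same amount; substituting Σ_{j≠i} q_j = 2q_i yields q_i = 192/12 = 16.
Total output Q = 16 + 16 + 16 = 48.

48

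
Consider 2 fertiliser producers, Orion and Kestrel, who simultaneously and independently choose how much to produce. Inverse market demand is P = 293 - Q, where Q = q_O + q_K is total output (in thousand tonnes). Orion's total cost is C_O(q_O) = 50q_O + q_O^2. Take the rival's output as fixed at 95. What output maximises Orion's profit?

With the rival's output fixed at 95, Orion's profit is π_O = (293 - 95 - q_O)q_O - (50q_O + q_O²) = (198 - q_O)q_O - (50q_O + q_O²).
∂π_O/∂q_O = 148 - 4q_O = 0, so q_O = 37.

37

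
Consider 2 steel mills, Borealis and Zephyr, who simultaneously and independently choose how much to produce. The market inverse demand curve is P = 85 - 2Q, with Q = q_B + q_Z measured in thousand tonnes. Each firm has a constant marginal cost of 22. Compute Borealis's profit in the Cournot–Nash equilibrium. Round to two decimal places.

Each firm earns π_i = (85 - 2Q)q_i - 22q_i.
First-order condition (treating rivals' output as given): 63 - 4q_i - 2q_j = 0.
With identical firms every q_j equals q_i, so q_j = q_i and 63 = 6q_i, giving q_i = 21/2.
Price P = 85 - 2·21 = 43.
Borealis's profit: (43 - 22)·(21/2) = 441/2.

220.50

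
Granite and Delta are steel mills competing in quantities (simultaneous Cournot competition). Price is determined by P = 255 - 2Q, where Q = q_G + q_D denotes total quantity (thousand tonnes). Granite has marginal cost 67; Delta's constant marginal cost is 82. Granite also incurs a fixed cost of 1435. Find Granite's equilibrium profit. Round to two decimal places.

Granite's profit: π_G = (255 - 2Q)q_G - (67q_G). Setting ∂π_G/∂q_G = 0: 188 - 4q_G - 2(q_D) = 0.
Delta's profit: π_D = (255 - 2Q)q_D - (82q_D). Setting ∂π_D/∂q_D = 0: 173 - 4q_D - 2(q_G) = 0.
Best responses: q_G = (188 - 2q_D)/4, q_D = (173 - 2q_G)/4.
Substituting one into the other gives q_G = 203/6 and q_D = 79/3.
Price P = 255 - 2·(361/6) = 404/3.
Granite's profit: (404/3 - 67)·(203/6) - 1435 = 854.3889.

854.39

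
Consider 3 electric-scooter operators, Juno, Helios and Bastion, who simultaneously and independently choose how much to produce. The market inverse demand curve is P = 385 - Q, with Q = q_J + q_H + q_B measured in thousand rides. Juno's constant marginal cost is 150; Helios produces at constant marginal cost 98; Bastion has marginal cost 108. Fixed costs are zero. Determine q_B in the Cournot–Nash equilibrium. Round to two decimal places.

Juno's profit: π_J = (385 - Q)q_J - (150q_J). Setting ∂π_J/∂q_J = 0: 235 - 2q_J - (q_H + q_B) = 0.
Helios's profit: π_H = (385 - Q)q_H - (98q_H). Setting ∂π_H/∂q_H = 0: 287 - 2q_H - (q_J + q_B) = 0.
Bastion's profit: π_B = (385 - Q)q_B - (108q_B). Setting ∂π_B/∂q_B = 0: 277 - 2q_B - (q_J + q_H) = 0.
Adding the 3 first-order conditions: 799 − 4Q = 0, so Q = 799/4.
Back-substituting: q_J = (235 − 799/4) = 141/4, q_H = (287 − 799/4) = 349/4, q_B = (277 − 799/4) = 309/4.

77.25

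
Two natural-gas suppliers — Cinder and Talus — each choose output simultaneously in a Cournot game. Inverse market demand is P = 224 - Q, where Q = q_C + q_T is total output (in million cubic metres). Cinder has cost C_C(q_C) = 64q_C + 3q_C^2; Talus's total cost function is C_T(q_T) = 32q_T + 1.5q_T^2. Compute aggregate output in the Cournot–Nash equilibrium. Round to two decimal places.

50.87

Cinder's profit: π_C = (224 - Q)q_C - (64q_C + 3q_C²). Setting ∂π_C/∂q_C = 0: 160 - 8q_C - (q_T) = 0.
Talus's profit: π_T = (224 - Q)q_T - (32q_T + (3/2)q_T²). Setting ∂π_T/∂q_T = 0: 192 - 5q_T - (q_C) = 0.
So q_C = (160 - q_T)/8 and q_T = (192 - q_C)/5.
Solving the pair: q_C = 608/39, q_T = 1376/39.
Total output Q = 608/39 + 1376/39 = 1984/39.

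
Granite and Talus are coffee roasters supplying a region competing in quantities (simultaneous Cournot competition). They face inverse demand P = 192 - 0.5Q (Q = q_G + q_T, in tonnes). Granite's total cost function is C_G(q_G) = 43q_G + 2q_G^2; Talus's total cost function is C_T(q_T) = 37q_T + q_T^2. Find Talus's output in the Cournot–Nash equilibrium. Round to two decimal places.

Granite's profit: π_G = (192 - 0.5Q)q_G - (43q_G + 2q_G²). Setting ∂π_G/∂q_G = 0: 149 - 5q_G - (1/2)(q_T) = 0.
Talus's first-order condition: 155 - 3q_T - (1/2)(q_G) = 0.
Rearranging gives the reaction functions q_G = (149 - (1/2)q_T)/5 and q_T = (155 - (1/2)q_G)/3.
Substituting one into the other gives q_G = 1478/59 and q_T = 47.4915.

47.49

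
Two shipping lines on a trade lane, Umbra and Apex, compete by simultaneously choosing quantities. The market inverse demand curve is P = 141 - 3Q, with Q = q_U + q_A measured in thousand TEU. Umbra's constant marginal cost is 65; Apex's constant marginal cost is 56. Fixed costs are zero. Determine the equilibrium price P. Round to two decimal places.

87.33

Umbra's profit: π_U = (141 - 3Q)q_U - (65q_U). Setting ∂π_U/∂q_U = 0: 76 - 6q_U - 3(q_A) = 0.
Apex's profit: π_A = (141 - 3Q)q_A - (56q_A). Setting ∂π_A/∂q_A = 0: 85 - 6q_A - 3(q_U) = 0.
So q_U = (76 - 3q_A)/6 and q_A = (85 - 3q_U)/6.
Solving the pair: q_U = 67/9, q_A = 94/9.
Total output Q = 161/9, so price P = 141 - 3·(161/9) = 262/3.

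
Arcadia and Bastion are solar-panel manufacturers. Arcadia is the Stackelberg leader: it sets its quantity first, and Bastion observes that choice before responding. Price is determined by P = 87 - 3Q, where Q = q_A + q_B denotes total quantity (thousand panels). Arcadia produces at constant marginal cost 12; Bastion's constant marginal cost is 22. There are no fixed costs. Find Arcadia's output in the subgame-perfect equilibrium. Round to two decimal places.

14.17

The follower Bastion best-responds to any q_A: π_B = (87 - 3Q)q_B - 22q_B.
Follower FOC: 65 - 3q_A - 6q_B = 0, so q_B(q_A) = (65 - 3q_A)/6.
The leader anticipates this reaction. Substituting into P = 87 - 3Q gives P = 109/2 - (3/2)q_A, so π_A = (109/2 - (3/2)q_A)q_A - 12q_A.
The leader's first-order condition 85/2 - 3q_A = 0 yields q_A = 85/6.
Then q_B = (65 - 3·(85/6))/6 = 15/4.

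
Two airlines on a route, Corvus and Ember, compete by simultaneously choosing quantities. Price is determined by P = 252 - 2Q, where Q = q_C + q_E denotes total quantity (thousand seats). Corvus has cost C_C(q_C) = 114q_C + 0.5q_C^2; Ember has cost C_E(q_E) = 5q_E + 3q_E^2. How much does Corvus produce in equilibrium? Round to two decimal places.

19.26

Corvus's profit: π_C = (252 - 2Q)q_C - (114q_C + (1/2)q_C²). Setting ∂π_C/∂q_C = 0: 138 - 5q_C - 2(q_E) = 0.
Ember's first-order condition: 247 - 10q_E - 2(q_C) = 0.
Best responses: q_C = (138 - 2q_E)/5, q_E = (247 - 2q_C)/10.
Substituting one into the other gives q_C = 443/23 and q_E = 959/46.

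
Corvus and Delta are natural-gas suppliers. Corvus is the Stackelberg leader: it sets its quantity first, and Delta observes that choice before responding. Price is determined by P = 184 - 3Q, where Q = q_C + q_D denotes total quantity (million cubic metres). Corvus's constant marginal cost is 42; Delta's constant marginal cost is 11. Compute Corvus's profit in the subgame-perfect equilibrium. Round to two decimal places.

513.38

The follower Delta best-responds to any q_C: π_D = (184 - 3Q)q_D - 11q_D.
Follower FOC: 173 - 3q_C - 6q_D = 0, so q_D(q_C) = (173 - 3q_C)/6.
The leader anticipates this reaction. Substituting into P = 184 - 3Q gives P = 195/2 - (3/2)q_C, so π_C = (195/2 - (3/2)q_C)q_C - 42q_C.
Leader FOC: 111/2 - 3q_C = 0, so q_C = 37/2.
Then q_D = (173 - 3·(37/2))/6 = 235/12.
Price P = 184 - 3·(457/12) = 279/4.
Corvus's profit: (279/4 - 42)·(37/2) = 513.3750.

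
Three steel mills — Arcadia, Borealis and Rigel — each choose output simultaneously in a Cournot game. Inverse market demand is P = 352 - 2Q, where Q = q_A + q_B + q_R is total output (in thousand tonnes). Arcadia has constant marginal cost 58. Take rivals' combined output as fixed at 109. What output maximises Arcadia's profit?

With rivals' combined output fixed at 109, Arcadia's profit is π_A = (352 - 2·109 - 2q_A)q_A - (58q_A) = (134 - 2q_A)q_A - (58q_A).
∂π_A/∂q_A = 76 - 4q_A = 0, so q_A = 19.

19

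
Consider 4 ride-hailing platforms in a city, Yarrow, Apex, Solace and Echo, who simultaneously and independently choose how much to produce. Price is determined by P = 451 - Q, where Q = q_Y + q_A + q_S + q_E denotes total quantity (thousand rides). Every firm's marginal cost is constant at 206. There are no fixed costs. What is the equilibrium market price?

255

Each firm earns π_i = (451 - Q)q_i - 206q_i.
First-order condition (treating rivals' output as given): 245 - 2q_i - Σ_{j≠i} q_j = 0.
With identical firms every q_j equals q_i, so Σ_{j≠i} q_j = 3q_i and 245 = 5q_i, giving q_i = 49.
Total output Q = 196, so price P = 451 - 196 = 255.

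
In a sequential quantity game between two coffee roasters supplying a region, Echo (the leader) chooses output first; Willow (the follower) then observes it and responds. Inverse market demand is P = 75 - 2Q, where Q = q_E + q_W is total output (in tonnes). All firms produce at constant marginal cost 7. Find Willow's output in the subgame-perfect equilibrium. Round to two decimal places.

The follower Willow best-responds to any q_E: π_W = (75 - 2Q)q_W - 7q_W.
∂π_W/∂q_W = 68 - 2q_E - 4q_W = 0 gives the reaction function q_W = (68 - 2q_E)/4.
Echo substitutes q_W(q_E) into its own profit: π_E = q_E(75 - 2q_E - (68 - 2q_E)/2) - 7q_E = (41 - q_E)q_E - 7q_E.
The leader's first-order condition 34 - 2q_E = 0 yields q_E = 17.
Then q_W = (68 - 2·17)/4 = 17/2.

8.50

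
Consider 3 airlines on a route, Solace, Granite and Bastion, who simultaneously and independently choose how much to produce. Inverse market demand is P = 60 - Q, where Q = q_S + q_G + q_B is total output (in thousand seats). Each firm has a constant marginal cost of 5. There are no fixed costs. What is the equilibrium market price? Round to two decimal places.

Each firm earns π_i = (60 - Q)q_i - 5q_i.
First-order condition (treating rivals' output as given): 55 - 2q_i - Σ_{j≠i} q_j = 0.
With identical firms every q_j equals q_i, so Σ_{j≠i} q_j = 2q_i and 55 = 4q_i, giving q_i = 55/4.
Total output Q = 165/4, so price P = 60 - 165/4 = 75/4.

18.75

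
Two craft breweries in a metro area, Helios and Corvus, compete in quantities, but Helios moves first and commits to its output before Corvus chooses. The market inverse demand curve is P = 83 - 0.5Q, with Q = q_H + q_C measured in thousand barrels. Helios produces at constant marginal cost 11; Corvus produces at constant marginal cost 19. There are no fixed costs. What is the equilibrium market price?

31

The follower Corvus best-responds to any q_H: π_C = (83 - 0.5Q)q_C - 19q_C.
Setting the follower's marginal profit to zero, 64 - (1/2)q_H - q_C = 0, i.e. q_C = (64 - (1/2)q_H).
The leader anticipates this reaction. Substituting into P = 83 - 0.5Q gives P = 51 - (1/4)q_H, so π_H = (51 - (1/4)q_H)q_H - 11q_H.
The leader's first-order condition 40 - (1/2)q_H = 0 yields q_H = 80.
Then q_C = (64 - (1/2)·80) = 24.
Total output Q = 104, so price P = 83 - (1/2)·104 = 31.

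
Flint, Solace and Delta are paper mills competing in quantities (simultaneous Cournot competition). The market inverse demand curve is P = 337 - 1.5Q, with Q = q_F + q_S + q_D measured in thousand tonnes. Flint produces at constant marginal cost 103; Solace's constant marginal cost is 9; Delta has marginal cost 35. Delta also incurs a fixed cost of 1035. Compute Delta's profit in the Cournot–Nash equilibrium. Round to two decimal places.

3895.67

Flint's profit: π_F = (337 - 1.5Q)q_F - (103q_F). Setting ∂π_F/∂q_F = 0: 234 - 3q_F - (3/2)(q_S + q_D) = 0.
Solace's first-order condition: 328 - 3q_S - (3/2)(q_F + q_D) = 0.
Delta's profit: π_D = (337 - 1.5Q)q_D - (35q_D). Setting ∂π_D/∂q_D = 0: 302 - 3q_D - (3/2)(q_F + q_S) = 0.
Adding the 3 first-order conditions: 864 − 6Q = 0, so Q = 144.
Back-substituting: q_F = (234 − 216)/(3/2) = 12, q_S = (328 − 216)/(3/2) = 224/3, q_D = (302 − 216)/(3/2) = 172/3.
Price P = 337 - (3/2)·144 = 121.
Delta's profit: (121 - 35)·(172/3) - 1035 = 3895.6667.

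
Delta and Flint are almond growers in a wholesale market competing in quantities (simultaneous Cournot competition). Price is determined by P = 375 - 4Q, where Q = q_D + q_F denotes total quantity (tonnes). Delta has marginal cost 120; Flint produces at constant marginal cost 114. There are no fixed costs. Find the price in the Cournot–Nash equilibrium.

Delta's profit: π_D = (375 - 4Q)q_D - (120q_D). Setting ∂π_D/∂q_D = 0: 255 - 8q_D - 4(q_F) = 0.
Flint's first-order condition: 261 - 8q_F - 4(q_D) = 0.
Best responses: q_D = (255 - 4q_F)/8, q_F = (261 - 4q_D)/8.
Solving the pair: q_D = 83/4, q_F = 89/4.
Total output Q = 43, so price P = 375 - 4·43 = 203.

203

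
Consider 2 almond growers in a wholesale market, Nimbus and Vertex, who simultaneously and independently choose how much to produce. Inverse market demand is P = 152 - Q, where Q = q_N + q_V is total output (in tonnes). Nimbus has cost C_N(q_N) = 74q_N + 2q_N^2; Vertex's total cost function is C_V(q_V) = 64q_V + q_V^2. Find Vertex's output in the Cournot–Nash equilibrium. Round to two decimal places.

Nimbus's profit: π_N = (152 - Q)q_N - (74q_N + 2q_N²). Setting ∂π_N/∂q_N = 0: 78 - 6q_N - (q_V) = 0.
Vertex's profit: π_V = (152 - Q)q_V - (64q_V + q_V²). Setting ∂π_V/∂q_V = 0: 88 - 4q_V - (q_N) = 0.
Rearranging gives the reaction functions q_N = (78 - q_V)/6 and q_V = (88 - q_N)/4.
Solving the pair: q_N = 224/23, q_V = 450/23.

19.57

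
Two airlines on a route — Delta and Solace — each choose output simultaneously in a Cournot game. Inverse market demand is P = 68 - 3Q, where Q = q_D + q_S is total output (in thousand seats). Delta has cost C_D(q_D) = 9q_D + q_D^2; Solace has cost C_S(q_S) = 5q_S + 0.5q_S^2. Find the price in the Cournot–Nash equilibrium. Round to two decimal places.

32.83

Delta's profit: π_D = (68 - 3Q)q_D - (9q_D + q_D²). Setting ∂π_D/∂q_D = 0: 59 - 8q_D - 3(q_S) = 0.
Solace's profit: π_S = (68 - 3Q)q_S - (5q_S + (1/2)q_S²). Setting ∂π_S/∂q_S = 0: 63 - 7q_S - 3(q_D) = 0.
Best responses: q_D = (59 - 3q_S)/8, q_S = (63 - 3q_D)/7.
Solving the pair: q_D = 224/47, q_S = 327/47.
Total output Q = 551/47, so price P = 68 - 3·(551/47) = 1543/47.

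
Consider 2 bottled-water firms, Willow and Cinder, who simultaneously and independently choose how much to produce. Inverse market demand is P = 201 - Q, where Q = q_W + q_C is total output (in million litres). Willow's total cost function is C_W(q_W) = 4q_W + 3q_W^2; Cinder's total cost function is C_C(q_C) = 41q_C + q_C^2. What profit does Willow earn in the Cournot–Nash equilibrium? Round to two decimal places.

Willow's profit: π_W = (201 - Q)q_W - (4q_W + 3q_W²). Setting ∂π_W/∂q_W = 0: 197 - 8q_W - (q_C) = 0.
Cinder's first-order condition: 160 - 4q_C - (q_W) = 0.
So q_W = (197 - q_C)/8 and q_C = (160 - q_W)/4.
Substituting one into the other gives q_W = 628/31 and q_C = 1083/31.
Price P = 201 - 1711/31 = 145.8065.
Willow's profit: 145.8065·(628/31) - 4·(628/31) - 3(628/31)² = 1641.5567.

1641.56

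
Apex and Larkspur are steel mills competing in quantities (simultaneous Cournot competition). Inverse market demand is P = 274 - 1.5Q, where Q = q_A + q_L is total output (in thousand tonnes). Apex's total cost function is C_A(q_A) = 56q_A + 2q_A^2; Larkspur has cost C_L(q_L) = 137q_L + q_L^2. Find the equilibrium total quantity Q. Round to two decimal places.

46.31

Apex's profit: π_A = (274 - 1.5Q)q_A - (56q_A + 2q_A²). Setting ∂π_A/∂q_A = 0: 218 - 7q_A - (3/2)(q_L) = 0.
Larkspur's profit: π_L = (274 - 1.5Q)q_L - (137q_L + q_L²). Setting ∂π_L/∂q_L = 0: 137 - 5q_L - (3/2)(q_A) = 0.
Rearranging gives the reaction functions q_A = (218 - (3/2)q_L)/7 and q_L = (137 - (3/2)q_A)/5.
Substituting one into the other gives q_A = 27.0076 and q_L = 19.2977.
Total output Q = 27.0076 + 19.2977 = 46.3053.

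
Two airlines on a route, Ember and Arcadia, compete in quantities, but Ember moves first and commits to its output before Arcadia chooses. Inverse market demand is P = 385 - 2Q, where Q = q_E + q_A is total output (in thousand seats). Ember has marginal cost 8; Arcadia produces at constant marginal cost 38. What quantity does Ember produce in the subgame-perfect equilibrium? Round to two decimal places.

101.75

The follower Arcadia best-responds to any q_E: π_A = (385 - 2Q)q_A - 38q_A.
Follower FOC: 347 - 2q_E - 4q_A = 0, so q_A(q_E) = (347 - 2q_E)/4.
Ember substitutes q_A(q_E) into its own profit: π_E = q_E(385 - 2q_E - (347 - 2q_E)/2) - 8q_E = (423/2 - q_E)q_E - 8q_E.
Leader FOC: 407/2 - 2q_E = 0, so q_E = 407/4.
Then q_A = (347 - 2·(407/4))/4 = 287/8.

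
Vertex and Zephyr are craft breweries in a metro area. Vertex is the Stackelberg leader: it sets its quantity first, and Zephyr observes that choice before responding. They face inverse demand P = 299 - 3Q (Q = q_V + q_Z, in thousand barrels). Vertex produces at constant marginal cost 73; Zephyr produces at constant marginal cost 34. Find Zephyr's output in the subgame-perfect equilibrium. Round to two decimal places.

Solve by backward induction. Given q_V, the follower Zephyr maximises π_Z = (299 - 3q_V - 3q_Z)q_Z - 34q_Z.
Setting the follower's marginal profit to zero, 265 - 3q_V - 6q_Z = 0, i.e. q_Z = (265 - 3q_V)/6.
Vertex substitutes q_Z(q_V) into its own profit: π_V = q_V(299 - 3q_V - (265 - 3q_V)/2) - 73q_V = (333/2 - (3/2)q_V)q_V - 73q_V.
Maximising: ∂π_V/∂q_V = 187/2 - 3q_V = 0, giving q_V = 187/6.
Then q_Z = (265 - 3·(187/6))/6 = 343/12.

28.58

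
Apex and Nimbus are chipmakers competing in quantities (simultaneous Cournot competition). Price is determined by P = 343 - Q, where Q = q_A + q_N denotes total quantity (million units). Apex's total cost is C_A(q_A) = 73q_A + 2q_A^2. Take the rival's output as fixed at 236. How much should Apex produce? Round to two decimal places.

5.67

With the rival's output fixed at 236, Apex's profit is π_A = (343 - 236 - q_A)q_A - (73q_A + 2q_A²) = (107 - q_A)q_A - (73q_A + 2q_A²).
∂π_A/∂q_A = 34 - 6q_A = 0, so q_A = 17/3.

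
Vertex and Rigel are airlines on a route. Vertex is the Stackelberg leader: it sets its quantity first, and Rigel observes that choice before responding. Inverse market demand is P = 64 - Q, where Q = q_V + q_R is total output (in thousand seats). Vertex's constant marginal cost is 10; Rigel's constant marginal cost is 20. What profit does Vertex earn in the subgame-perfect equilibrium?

512

The follower Rigel best-responds to any q_V: π_R = (64 - Q)q_R - 20q_R.
∂π_R/∂q_R = 44 - q_V - 2q_R = 0 gives the reaction function q_R = (44 - q_V)/2.
The leader anticipates this reaction. Substituting into P = 64 - Q gives P = 42 - (1/2)q_V, so π_V = (42 - (1/2)q_V)q_V - 10q_V.
The leader's first-order condition 32 - q_V = 0 yields q_V = 32.
Then q_R = (44 - 32)/2 = 6.
Price P = 64 - 38 = 26.
Vertex's profit: (26 - 10)·32 = 512.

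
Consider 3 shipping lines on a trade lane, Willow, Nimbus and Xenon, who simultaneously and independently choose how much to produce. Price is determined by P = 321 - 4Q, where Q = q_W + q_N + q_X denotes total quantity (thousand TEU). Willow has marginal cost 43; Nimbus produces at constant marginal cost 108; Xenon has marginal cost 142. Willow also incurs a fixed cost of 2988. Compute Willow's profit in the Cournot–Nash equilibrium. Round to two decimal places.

64.56

Willow's profit: π_W = (321 - 4Q)q_W - (43q_W). Setting ∂π_W/∂q_W = 0: 278 - 8q_W - 4(q_N + q_X) = 0.
Nimbus's profit: π_N = (321 - 4Q)q_N - (108q_N). Setting ∂π_N/∂q_N = 0: 213 - 8q_N - 4(q_W + q_X) = 0.
Xenon's first-order condition: 179 - 8q_X - 4(q_W + q_N) = 0.
Summing all 3 equations gives 670 − 16Q = 0, hence Q = 335/8.
Back-substituting: q_W = (278 − 335/2)/4 = 221/8, q_N = (213 − 335/2)/4 = 91/8, q_X = (179 − 335/2)/4 = 23/8.
Price P = 321 - 4·(335/8) = 307/2.
Willow's profit: (307/2 - 43)·(221/8) - 2988 = 1033/16.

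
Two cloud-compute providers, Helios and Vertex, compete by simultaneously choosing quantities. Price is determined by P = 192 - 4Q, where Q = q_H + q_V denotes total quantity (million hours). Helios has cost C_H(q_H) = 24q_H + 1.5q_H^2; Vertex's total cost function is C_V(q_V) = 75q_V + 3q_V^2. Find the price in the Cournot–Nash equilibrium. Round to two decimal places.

119.57

Helios's profit: π_H = (192 - 4Q)q_H - (24q_H + (3/2)q_H²). Setting ∂π_H/∂q_H = 0: 168 - 11q_H - 4(q_V) = 0.
Vertex's profit: π_V = (192 - 4Q)q_V - (75q_V + 3q_V²). Setting ∂π_V/∂q_V = 0: 117 - 14q_V - 4(q_H) = 0.
Rearranging gives the reaction functions q_H = (168 - 4q_V)/11 and q_V = (117 - 4q_H)/14.
Solving the pair: q_H = 314/23, q_V = 205/46.
Total output Q = 833/46, so price P = 192 - 4·(833/46) = 119.5652.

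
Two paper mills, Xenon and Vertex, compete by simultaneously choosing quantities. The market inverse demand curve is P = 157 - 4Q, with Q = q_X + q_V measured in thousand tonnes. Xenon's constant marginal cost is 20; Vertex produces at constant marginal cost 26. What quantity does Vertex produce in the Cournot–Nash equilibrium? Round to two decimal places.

Xenon's profit: π_X = (157 - 4Q)q_X - (20q_X). Setting ∂π_X/∂q_X = 0: 137 - 8q_X - 4(q_V) = 0.
Vertex's profit: π_V = (157 - 4Q)q_V - (26q_V). Setting ∂π_V/∂q_V = 0: 131 - 8q_V - 4(q_X) = 0.
Best responses: q_X = (137 - 4q_V)/8, q_V = (131 - 4q_X)/8.
Solving the pair: q_X = 143/12, q_V = 125/12.

10.42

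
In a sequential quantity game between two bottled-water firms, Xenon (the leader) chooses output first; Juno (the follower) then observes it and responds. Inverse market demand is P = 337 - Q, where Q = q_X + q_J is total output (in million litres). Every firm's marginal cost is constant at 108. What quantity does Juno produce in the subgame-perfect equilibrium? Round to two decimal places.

57.25

Solve by backward induction. Given q_X, the follower Juno maximises π_J = (337 - q_X - q_J)q_J - 108q_J.
Follower FOC: 229 - q_X - 2q_J = 0, so q_J(q_X) = (229 - q_X)/2.
Xenon substitutes q_J(q_X) into its own profit: π_X = q_X(337 - q_X - (229 - q_X)/2) - 108q_X = (445/2 - (1/2)q_X)q_X - 108q_X.
Leader FOC: 229/2 - q_X = 0, so q_X = 229/2.
Then q_J = (229 - 229/2)/2 = 229/4.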